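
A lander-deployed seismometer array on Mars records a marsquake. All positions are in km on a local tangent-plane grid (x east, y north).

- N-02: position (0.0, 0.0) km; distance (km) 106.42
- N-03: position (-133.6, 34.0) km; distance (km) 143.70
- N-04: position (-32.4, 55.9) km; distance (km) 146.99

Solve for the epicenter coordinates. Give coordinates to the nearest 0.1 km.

Circle about each station: x² + y² = 106.42²; (x + 133.6)² + (y − 34.0)² = 143.70²; (x + 32.4)² + (y − 55.9)² = 146.99².
Subtracting the N-02 equation from the N-03 and N-04 equations removes the quadratic terms:
-267.2 x + 68.0 y = 9680.49
-64.8 x + 111.8 y = -6106.27
Solving the 2×2 system: x ≈ -58.8, y ≈ -88.7 km.
Check against N-02 (with the unrounded x, y): √(x²+y²) = 106.42 ≈ 106.42 km. ✓

(-58.8, -88.7)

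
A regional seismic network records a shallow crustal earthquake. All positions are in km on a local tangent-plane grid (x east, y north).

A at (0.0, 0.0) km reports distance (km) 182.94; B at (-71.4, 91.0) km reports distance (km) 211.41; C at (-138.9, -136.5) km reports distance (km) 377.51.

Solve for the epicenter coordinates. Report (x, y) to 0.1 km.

Circle about each station: x² + y² = 182.94²; (x + 71.4)² + (y − 91.0)² = 211.41²; (x + 138.9)² + (y + 136.5)² = 377.51².
Subtracting pairs of circle equations eliminates x²+y² and gives linear equations (the radical axes):
-142.8 x + 182.0 y = 2151.82
-277.8 x − 273.0 y = -71121.30
Solving the 2×2 system: x ≈ 138.0, y ≈ 120.1 km.

138.0 km east, 120.1 km north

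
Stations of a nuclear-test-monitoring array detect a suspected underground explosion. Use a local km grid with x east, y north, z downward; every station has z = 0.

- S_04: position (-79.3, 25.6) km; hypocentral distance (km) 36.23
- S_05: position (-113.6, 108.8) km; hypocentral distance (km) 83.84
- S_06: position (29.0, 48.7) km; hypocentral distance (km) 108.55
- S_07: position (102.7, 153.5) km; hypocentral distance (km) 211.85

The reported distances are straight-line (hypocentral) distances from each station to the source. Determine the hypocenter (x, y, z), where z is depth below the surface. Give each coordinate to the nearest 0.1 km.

Each station gives a sphere (x−x_i)² + (y−y_i)² + z² = d_i² (stations at z=0).
Subtracting the S_04 sphere from S_05 and S_06: z² cancels, leaving linear equations in x and y:
-68.6 x + 166.4 y = 12082.02
216.6 x + 46.2 y = -14201.65
Solving: x ≈ -74.502, y ≈ 41.894 km (keep extra digits for the depth step; rounded: -74.5, 41.9).
Then from the S_04 sphere: z² = 36.23² − (x + 79.3)² − (y − 25.6)² with x = -74.502, y = 41.894, so z ≈ 32.002 ≈ 32.0 km.

x ≈ -74.5 km, y ≈ 41.9 km, depth ≈ 32.0 km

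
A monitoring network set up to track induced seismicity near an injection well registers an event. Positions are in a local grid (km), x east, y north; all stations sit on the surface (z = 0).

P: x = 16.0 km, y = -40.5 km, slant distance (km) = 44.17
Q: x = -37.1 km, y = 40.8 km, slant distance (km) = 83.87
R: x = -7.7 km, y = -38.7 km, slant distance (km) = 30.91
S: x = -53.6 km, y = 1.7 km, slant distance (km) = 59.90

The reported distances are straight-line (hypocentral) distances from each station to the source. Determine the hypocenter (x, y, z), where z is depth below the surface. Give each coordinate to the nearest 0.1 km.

Each station gives a sphere (x−x_i)² + (y−y_i)² + z² = d_i² (stations at z=0).
Subtracting the P sphere from Q and R: z² cancels, leaving linear equations in x and y:
-106.2 x + 162.6 y = -3938.39
-47.4 x + 3.6 y = 656.29
Solving: x ≈ -16.504, y ≈ -35.001 km (keep extra digits for the depth step; rounded: -16.5, -35.0).
Then from the P sphere: z² = 44.17² − (x − 16.0)² − (y + 40.5)² with x = -16.504, y = -35.001, so z ≈ 29.398 ≈ 29.4 km.
Check against S (with the unrounded solution): distance 59.89 ≈ 59.90 km. ✓

(-16.5, -35.0, 29.4)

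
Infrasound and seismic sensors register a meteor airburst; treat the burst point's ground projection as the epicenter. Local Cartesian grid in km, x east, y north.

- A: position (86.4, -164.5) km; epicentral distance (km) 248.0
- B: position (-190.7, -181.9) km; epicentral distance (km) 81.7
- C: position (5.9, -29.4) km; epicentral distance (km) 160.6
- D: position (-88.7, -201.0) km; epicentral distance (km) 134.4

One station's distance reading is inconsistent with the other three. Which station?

B

Solve using three stations at a time. Using A, C, D (subtract circle equations pairwise → linear system) gives (x, y) ≈ (-146.7, -79.7).
Distances from that point to each station vs reported:
  A: calculated 248.0 vs reported 248.0 → residual 0.0 km
  B: calculated 111.3 vs reported 81.7 → residual 29.6 km
  C: calculated 160.7 vs reported 160.6 → residual 0.1 km
  D: calculated 134.5 vs reported 134.4 → residual 0.1 km
A, C, D are mutually consistent (residuals ≈ 0); B is off by 29.6 km.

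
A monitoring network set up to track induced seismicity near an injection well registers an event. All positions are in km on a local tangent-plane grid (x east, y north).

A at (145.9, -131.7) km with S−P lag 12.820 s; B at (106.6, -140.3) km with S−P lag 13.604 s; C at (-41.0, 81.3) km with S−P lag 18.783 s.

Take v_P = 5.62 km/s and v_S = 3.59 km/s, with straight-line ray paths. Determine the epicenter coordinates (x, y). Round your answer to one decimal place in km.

(123.9, -6.2)

Distance from S−P lag: d = Δt · v_P v_S / (v_P − v_S) = Δt · (5.62·3.59)/(5.62−3.59) ≈ 9.9388·Δt.
So d_A = 127.42, d_B = 135.21, d_C = 186.68 km.
Circle about each station: (x − 145.9)² + (y + 131.7)² = 127.42²; (x − 106.6)² + (y + 140.3)² = 135.21²; (x + 41.0)² + (y − 81.3)² = 186.68².
Subtracting pairs of circle equations eliminates x²+y² and gives linear equations (the radical axes):
-78.6 x − 17.2 y = -9629.94
-373.8 x + 426.0 y = -48954.58
Solving the 2×2 system: x ≈ 123.9, y ≈ -6.2 km.
Check against A (with the unrounded x, y): √((x − 145.9)²+(y + 131.7)²) = 127.40 ≈ 127.42 km. ✓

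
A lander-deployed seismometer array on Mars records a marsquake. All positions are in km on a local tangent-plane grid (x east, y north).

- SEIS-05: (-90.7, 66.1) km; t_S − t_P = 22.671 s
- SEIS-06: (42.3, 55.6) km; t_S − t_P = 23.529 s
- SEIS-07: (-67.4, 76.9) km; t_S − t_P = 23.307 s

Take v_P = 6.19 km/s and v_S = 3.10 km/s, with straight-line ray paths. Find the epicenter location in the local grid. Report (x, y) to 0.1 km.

Distance from S−P lag: d = Δt · v_P v_S / (v_P − v_S) = Δt · (6.19·3.10)/(6.19−3.10) ≈ 6.2100·Δt.
So d_SEIS-05 = 140.79, d_SEIS-06 = 146.12, d_SEIS-07 = 144.74 km.
Circle about each station: (x + 90.7)² + (y − 66.1)² = 140.79²; (x − 42.3)² + (y − 55.6)² = 146.12²; (x + 67.4)² + (y − 76.9)² = 144.74².
Subtracting the SEIS-05 equation from the SEIS-06 and SEIS-07 equations removes the quadratic terms:
266.0 x − 21.0 y = -9244.28
46.6 x + 21.6 y = -3267.17
Solving the 2×2 system: x ≈ -39.9, y ≈ -65.2 km.
Check against SEIS-05 (with the unrounded x, y): √((x + 90.7)²+(y − 66.1)²) = 140.77 ≈ 140.79 km. ✓

-39.9 km east, -65.2 km north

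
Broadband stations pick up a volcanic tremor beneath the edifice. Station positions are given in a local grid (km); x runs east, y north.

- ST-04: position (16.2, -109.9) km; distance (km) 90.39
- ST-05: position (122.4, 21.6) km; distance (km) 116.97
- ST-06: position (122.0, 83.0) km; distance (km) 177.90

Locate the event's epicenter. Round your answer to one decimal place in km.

x ≈ 105.2 km, y ≈ -94.1 km

Circle about each station: (x − 16.2)² + (y + 109.9)² = 90.39²; (x − 122.4)² + (y − 21.6)² = 116.97²; (x − 122.0)² + (y − 83.0)² = 177.90².
Subtracting pairs of circle equations eliminates x²+y² and gives linear equations (the radical axes):
212.4 x + 263.0 y = -2403.76
211.6 x + 385.8 y = -14045.51
Solving the 2×2 system: x ≈ 105.2, y ≈ -94.1 km.
Check against ST-04 (with the unrounded x, y): √((x − 16.2)²+(y + 109.9)²) = 90.41 ≈ 90.39 km. ✓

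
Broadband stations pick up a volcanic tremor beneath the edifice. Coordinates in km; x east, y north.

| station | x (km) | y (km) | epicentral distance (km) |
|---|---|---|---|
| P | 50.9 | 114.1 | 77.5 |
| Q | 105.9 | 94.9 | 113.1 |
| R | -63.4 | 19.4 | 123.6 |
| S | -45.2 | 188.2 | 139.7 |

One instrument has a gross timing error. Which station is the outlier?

Solve using three stations at a time. Using P, Q, S (subtract circle equations pairwise → linear system) gives (x, y) ≈ (-0.2, 56.0).
Distances from that point to each station vs reported:
  P: calculated 77.4 vs reported 77.5 → residual 0.1 km
  Q: calculated 113.0 vs reported 113.1 → residual 0.1 km
  R: calculated 73.0 vs reported 123.6 → residual 50.6 km
  S: calculated 139.6 vs reported 139.7 → residual 0.1 km
P, Q, S are mutually consistent (residuals ≈ 0); R is off by 50.6 km.

R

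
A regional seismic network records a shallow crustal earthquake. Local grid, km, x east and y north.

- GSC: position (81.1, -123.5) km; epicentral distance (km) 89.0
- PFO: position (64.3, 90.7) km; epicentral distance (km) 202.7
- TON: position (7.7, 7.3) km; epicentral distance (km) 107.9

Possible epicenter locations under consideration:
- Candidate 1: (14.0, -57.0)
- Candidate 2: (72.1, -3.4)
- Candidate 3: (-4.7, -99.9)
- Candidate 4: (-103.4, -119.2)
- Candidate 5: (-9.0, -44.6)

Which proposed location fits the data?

Candidate 3

For each candidate, compare |candidate − station| to the reported distance:
Candidate 1: residuals GSC 5.5, PFO 46.7, TON 43.3 → max 46.7 km
Candidate 2: residuals GSC 31.4, PFO 108.3, TON 42.6 → max 108.3 km
Candidate 3: residuals GSC 0.0, PFO 0.0, TON 0.0 → max 0.0 km
Candidate 4: residuals GSC 95.6, PFO 66.0, TON 60.5 → max 95.6 km
Candidate 5: residuals GSC 30.8, PFO 48.8, TON 53.4 → max 53.4 km
Only Candidate 3 has all residuals ≈ 0.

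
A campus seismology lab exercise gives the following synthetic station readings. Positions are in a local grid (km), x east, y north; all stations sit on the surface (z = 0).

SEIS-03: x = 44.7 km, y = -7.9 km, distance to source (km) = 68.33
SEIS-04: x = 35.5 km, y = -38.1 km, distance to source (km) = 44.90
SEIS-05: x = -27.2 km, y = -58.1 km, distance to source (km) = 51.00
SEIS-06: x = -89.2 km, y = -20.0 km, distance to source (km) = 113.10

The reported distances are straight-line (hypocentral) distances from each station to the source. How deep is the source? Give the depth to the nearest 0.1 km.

z ≈ 32.5 km

Each station gives a sphere (x−x_i)² + (y−y_i)² + z² = d_i² (stations at z=0).
Subtracting the SEIS-03 sphere from SEIS-04 and SEIS-05: z² cancels, leaving linear equations in x and y:
-18.4 x − 60.4 y = 3304.34
-143.8 x − 100.4 y = 4122.94
Solving: x ≈ 12.098, y ≈ -58.393 km (keep extra digits for the depth step; rounded: 12.1, -58.4).
Then from the SEIS-03 sphere: z² = 68.33² − (x − 44.7)² − (y + 7.9)² with x = 12.098, y = -58.393, so z ≈ 32.505 ≈ 32.5 km.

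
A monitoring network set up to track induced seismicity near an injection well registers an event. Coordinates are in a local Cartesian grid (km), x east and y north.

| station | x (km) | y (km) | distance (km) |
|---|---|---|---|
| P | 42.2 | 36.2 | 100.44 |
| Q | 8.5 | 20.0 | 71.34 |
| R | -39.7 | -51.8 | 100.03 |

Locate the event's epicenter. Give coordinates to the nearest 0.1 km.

-57.7 km east, 46.6 km north

Circle about each station: (x − 42.2)² + (y − 36.2)² = 100.44²; (x − 8.5)² + (y − 20.0)² = 71.34²; (x + 39.7)² + (y + 51.8)² = 100.03².
Subtracting the P equation from the Q and R equations removes the quadratic terms:
-67.4 x − 32.4 y = 2379.77
-163.8 x − 176.0 y = 1250.24
Solving the 2×2 system: x ≈ -57.7, y ≈ 46.6 km.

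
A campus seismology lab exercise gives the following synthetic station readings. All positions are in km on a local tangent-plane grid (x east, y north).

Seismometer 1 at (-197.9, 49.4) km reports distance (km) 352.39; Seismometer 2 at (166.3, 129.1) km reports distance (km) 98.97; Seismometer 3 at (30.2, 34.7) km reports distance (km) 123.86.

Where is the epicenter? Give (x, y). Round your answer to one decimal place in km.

Circle about each station: (x + 197.9)² + (y − 49.4)² = 352.39²; (x − 166.3)² + (y − 129.1)² = 98.97²; (x − 30.2)² + (y − 34.7)² = 123.86².
Subtracting the Seismometer 1 equation from the Seismometer 2 and Seismometer 3 equations removes the quadratic terms:
728.4 x + 159.4 y = 117101.38
456.2 x − 29.4 y = 69348.77
Solving the 2×2 system: x ≈ 154.0, y ≈ 30.9 km.

x ≈ 154.0 km, y ≈ 30.9 km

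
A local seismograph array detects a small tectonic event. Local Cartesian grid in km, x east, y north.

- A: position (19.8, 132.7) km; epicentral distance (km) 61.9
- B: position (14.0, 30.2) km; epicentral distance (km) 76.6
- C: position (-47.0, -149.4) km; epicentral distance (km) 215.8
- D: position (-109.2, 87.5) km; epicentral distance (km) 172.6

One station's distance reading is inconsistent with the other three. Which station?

C

Solve using three stations at a time. Using A, B, D (subtract circle equations pairwise → linear system) gives (x, y) ≈ (63.4, 88.8).
Distances from that point to each station vs reported:
  A: calculated 61.9 vs reported 61.9 → residual 0.0 km
  B: calculated 76.6 vs reported 76.6 → residual 0.0 km
  C: calculated 262.5 vs reported 215.8 → residual 46.7 km
  D: calculated 172.6 vs reported 172.6 → residual 0.0 km
A, B, D are mutually consistent (residuals ≈ 0); C is off by 46.7 km.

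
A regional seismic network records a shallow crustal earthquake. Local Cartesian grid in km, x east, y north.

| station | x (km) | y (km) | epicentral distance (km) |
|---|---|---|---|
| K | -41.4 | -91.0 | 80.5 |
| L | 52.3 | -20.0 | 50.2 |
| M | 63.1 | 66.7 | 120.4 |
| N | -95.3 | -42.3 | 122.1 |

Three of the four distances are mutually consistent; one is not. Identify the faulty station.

Solve using three stations at a time. Using K, M, N (subtract circle equations pairwise → linear system) gives (x, y) ≈ (26.7, -48.0).
Distances from that point to each station vs reported:
  K: calculated 80.5 vs reported 80.5 → residual 0.0 km
  L: calculated 38.0 vs reported 50.2 → residual 12.2 km
  M: calculated 120.4 vs reported 120.4 → residual 0.0 km
  N: calculated 122.1 vs reported 122.1 → residual 0.0 km
K, M, N are mutually consistent (residuals ≈ 0); L is off by 12.2 km.

L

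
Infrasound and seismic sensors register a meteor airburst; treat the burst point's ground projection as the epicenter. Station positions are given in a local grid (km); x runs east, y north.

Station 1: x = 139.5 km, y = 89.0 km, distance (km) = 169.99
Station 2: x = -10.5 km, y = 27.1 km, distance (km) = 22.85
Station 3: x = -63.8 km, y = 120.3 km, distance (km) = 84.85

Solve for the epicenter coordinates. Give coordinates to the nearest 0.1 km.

Circle about each station: (x − 139.5)² + (y − 89.0)² = 169.99²; (x + 10.5)² + (y − 27.1)² = 22.85²; (x + 63.8)² + (y − 120.3)² = 84.85².
Subtracting the Station 1 equation from the Station 2 and Station 3 equations removes the quadratic terms:
-300.0 x − 123.8 y = 1837.89
-406.6 x + 62.6 y = 12858.36
Solving the 2×2 system: x ≈ -24.7, y ≈ 45.0 km.

(-24.7, 45.0)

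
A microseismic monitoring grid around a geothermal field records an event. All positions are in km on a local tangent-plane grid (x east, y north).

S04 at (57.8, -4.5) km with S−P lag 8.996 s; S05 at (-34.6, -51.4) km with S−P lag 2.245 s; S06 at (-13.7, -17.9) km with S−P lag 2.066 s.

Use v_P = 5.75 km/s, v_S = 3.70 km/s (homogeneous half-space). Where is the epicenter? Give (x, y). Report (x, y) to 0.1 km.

Distance from S−P lag: d = Δt · v_P v_S / (v_P − v_S) = Δt · (5.75·3.70)/(5.75−3.70) ≈ 10.3780·Δt.
So d_S04 = 93.36, d_S05 = 23.30, d_S06 = 21.44 km.
Circle about each station: (x − 57.8)² + (y + 4.5)² = 93.36²; (x + 34.6)² + (y + 51.4)² = 23.30²; (x + 13.7)² + (y + 17.9)² = 21.44².
Subtracting the S04 equation from the S05 and S06 equations removes the quadratic terms:
-184.8 x − 93.8 y = 8651.23
-143.0 x − 26.8 y = 5403.43
Solving the 2×2 system: x ≈ -32.5, y ≈ -28.2 km.

-32.5 km east, -28.2 km north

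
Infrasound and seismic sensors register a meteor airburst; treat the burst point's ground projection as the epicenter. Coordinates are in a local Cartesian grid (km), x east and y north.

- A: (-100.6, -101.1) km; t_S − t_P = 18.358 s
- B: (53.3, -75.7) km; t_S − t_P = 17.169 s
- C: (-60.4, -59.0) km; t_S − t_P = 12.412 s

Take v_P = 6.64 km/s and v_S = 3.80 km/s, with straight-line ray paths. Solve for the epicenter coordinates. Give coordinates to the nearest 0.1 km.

Distance from S−P lag: d = Δt · v_P v_S / (v_P − v_S) = Δt · (6.64·3.80)/(6.64−3.80) ≈ 8.8845·Δt.
So d_A = 163.10, d_B = 152.54, d_C = 110.27 km.
Circle about each station: (x + 100.6)² + (y + 101.1)² = 163.10²; (x − 53.3)² + (y + 75.7)² = 152.54²; (x + 60.4)² + (y + 59.0)² = 110.27².
Subtracting pairs of circle equations eliminates x²+y² and gives linear equations (the radical axes):
307.8 x + 50.8 y = -8437.03
80.4 x + 84.2 y = 1229.73
Solving the 2×2 system: x ≈ -35.4, y ≈ 48.4 km.

x ≈ -35.4 km, y ≈ 48.4 km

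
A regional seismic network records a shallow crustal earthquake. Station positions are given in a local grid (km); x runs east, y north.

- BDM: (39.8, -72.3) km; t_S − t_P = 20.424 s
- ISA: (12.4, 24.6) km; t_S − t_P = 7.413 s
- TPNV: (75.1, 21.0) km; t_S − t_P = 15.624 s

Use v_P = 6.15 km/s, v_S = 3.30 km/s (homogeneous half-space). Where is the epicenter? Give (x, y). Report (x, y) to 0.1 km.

(-30.9, 54.8)

Distance from S−P lag: d = Δt · v_P v_S / (v_P − v_S) = Δt · (6.15·3.30)/(6.15−3.30) ≈ 7.1211·Δt.
So d_BDM = 145.44, d_ISA = 52.79, d_TPNV = 111.26 km.
Circle about each station: (x − 39.8)² + (y + 72.3)² = 145.44²; (x − 12.4)² + (y − 24.6)² = 52.79²; (x − 75.1)² + (y − 21.0)² = 111.26².
Subtracting pairs of circle equations eliminates x²+y² and gives linear equations (the radical axes):
-54.8 x + 193.8 y = 12313.60
70.6 x + 186.6 y = 8043.69
Solving the 2×2 system: x ≈ -30.9, y ≈ 54.8 km.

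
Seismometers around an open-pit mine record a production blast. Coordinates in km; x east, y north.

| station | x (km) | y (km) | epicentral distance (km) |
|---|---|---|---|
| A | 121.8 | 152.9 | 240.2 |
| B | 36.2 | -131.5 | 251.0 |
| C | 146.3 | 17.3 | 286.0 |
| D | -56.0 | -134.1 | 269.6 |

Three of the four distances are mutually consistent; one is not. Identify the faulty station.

B

Solve using three stations at a time. Using A, C, D (subtract circle equations pairwise → linear system) gives (x, y) ≈ (-117.3, 128.6).
Distances from that point to each station vs reported:
  A: calculated 240.3 vs reported 240.2 → residual 0.1 km
  B: calculated 302.0 vs reported 251.0 → residual 51.0 km
  C: calculated 286.1 vs reported 286.0 → residual 0.1 km
  D: calculated 269.7 vs reported 269.6 → residual 0.1 km
A, C, D are mutually consistent (residuals ≈ 0); B is off by 51.0 km.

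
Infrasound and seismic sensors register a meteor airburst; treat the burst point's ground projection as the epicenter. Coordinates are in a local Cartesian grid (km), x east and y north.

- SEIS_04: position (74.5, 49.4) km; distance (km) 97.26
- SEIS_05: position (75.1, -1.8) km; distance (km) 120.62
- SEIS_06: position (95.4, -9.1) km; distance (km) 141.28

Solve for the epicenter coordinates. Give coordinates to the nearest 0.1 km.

(-20.0, 72.4)

Circle about each station: (x − 74.5)² + (y − 49.4)² = 97.26²; (x − 75.1)² + (y + 1.8)² = 120.62²; (x − 95.4)² + (y + 9.1)² = 141.28².
Subtracting pairs of circle equations eliminates x²+y² and gives linear equations (the radical axes):
1.2 x − 102.4 y = -7437.04
41.8 x − 117.0 y = -9307.17
Solving the 2×2 system: x ≈ -20.0, y ≈ 72.4 km.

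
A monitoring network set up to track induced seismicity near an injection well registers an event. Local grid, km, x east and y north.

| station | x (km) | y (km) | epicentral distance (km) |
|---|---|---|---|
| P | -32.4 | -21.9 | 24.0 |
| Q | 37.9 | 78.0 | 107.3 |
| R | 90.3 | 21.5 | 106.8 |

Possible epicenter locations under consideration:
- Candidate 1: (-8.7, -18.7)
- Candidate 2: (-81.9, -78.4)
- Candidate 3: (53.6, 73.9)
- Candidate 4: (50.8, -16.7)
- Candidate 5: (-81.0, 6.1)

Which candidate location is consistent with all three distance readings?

For each candidate, compare |candidate − station| to the reported distance:
Candidate 1: residuals P 0.1, Q 0.0, R 0.1 → max 0.1 km
Candidate 2: residuals P 51.1, Q 89.7, R 92.3 → max 92.3 km
Candidate 3: residuals P 104.7, Q 91.1, R 42.8 → max 104.7 km
Candidate 4: residuals P 59.4, Q 11.7, R 51.9 → max 59.4 km
Candidate 5: residuals P 32.1, Q 31.6, R 65.2 → max 65.2 km
Only Candidate 1 has all residuals ≈ 0.

Candidate 1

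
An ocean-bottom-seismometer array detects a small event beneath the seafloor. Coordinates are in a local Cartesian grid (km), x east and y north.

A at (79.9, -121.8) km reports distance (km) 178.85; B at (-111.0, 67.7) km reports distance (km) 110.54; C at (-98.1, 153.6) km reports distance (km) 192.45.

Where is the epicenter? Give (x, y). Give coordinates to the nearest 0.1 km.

Circle about each station: (x − 79.9)² + (y + 121.8)² = 178.85²; (x + 111.0)² + (y − 67.7)² = 110.54²; (x + 98.1)² + (y − 153.6)² = 192.45².
Subtracting pairs of circle equations eliminates x²+y² and gives linear equations (the radical axes):
-381.8 x + 379.0 y = 15453.27
-356.0 x + 550.8 y = 6947.64
Solving the 2×2 system: x ≈ -78.0, y ≈ -37.8 km.

x ≈ -78.0 km, y ≈ -37.8 km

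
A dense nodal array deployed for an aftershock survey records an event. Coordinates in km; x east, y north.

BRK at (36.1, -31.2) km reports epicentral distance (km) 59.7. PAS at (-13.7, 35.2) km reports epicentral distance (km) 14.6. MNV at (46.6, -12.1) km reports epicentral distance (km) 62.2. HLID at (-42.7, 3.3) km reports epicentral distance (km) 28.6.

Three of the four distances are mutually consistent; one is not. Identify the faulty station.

Solve using three stations at a time. Using BRK, MNV, HLID (subtract circle equations pairwise → linear system) gives (x, y) ≈ (-14.2, 0.9).
Distances from that point to each station vs reported:
  BRK: calculated 59.7 vs reported 59.7 → residual 0.0 km
  PAS: calculated 34.3 vs reported 14.6 → residual 19.7 km
  MNV: calculated 62.2 vs reported 62.2 → residual 0.0 km
  HLID: calculated 28.6 vs reported 28.6 → residual 0.0 km
BRK, MNV, HLID are mutually consistent (residuals ≈ 0); PAS is off by 19.7 km.

PAS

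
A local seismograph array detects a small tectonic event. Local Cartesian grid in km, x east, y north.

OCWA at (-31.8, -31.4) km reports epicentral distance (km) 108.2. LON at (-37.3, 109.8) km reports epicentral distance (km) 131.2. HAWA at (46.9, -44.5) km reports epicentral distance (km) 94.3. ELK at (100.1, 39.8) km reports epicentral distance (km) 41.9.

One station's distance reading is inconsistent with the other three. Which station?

HAWA

Solve using three stations at a time. Using OCWA, LON, ELK (subtract circle equations pairwise → linear system) gives (x, y) ≈ (61.5, 23.4).
Distances from that point to each station vs reported:
  OCWA: calculated 108.2 vs reported 108.2 → residual 0.0 km
  LON: calculated 131.2 vs reported 131.2 → residual 0.0 km
  HAWA: calculated 69.5 vs reported 94.3 → residual 24.8 km
  ELK: calculated 41.9 vs reported 41.9 → residual 0.0 km
OCWA, LON, ELK are mutually consistent (residuals ≈ 0); HAWA is off by 24.8 km.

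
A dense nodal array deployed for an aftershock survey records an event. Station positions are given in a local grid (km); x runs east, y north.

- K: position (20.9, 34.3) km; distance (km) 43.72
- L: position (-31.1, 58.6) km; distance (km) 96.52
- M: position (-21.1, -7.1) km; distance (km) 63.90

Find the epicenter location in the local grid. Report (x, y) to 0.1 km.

42.7 km east, -3.6 km north

Circle about each station: (x − 20.9)² + (y − 34.3)² = 43.72²; (x + 31.1)² + (y − 58.6)² = 96.52²; (x + 21.1)² + (y + 7.1)² = 63.90².
Subtracting the K equation from the L and M equations removes the quadratic terms:
-104.0 x + 48.6 y = -4616.80
-84.0 x − 82.8 y = -3289.45
Solving the 2×2 system: x ≈ 42.7, y ≈ -3.6 km.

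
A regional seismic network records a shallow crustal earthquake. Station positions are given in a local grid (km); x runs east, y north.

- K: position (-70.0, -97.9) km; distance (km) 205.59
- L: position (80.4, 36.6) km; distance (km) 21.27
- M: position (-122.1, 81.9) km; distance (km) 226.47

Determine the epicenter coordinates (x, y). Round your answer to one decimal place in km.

96.5 km east, 22.7 km north

Circle about each station: (x + 70.0)² + (y + 97.9)² = 205.59²; (x − 80.4)² + (y − 36.6)² = 21.27²; (x + 122.1)² + (y − 81.9)² = 226.47².
Subtracting the K equation from the L and M equations removes the quadratic terms:
300.8 x + 269.0 y = 35134.15
-104.2 x + 359.6 y = -1889.80
Solving the 2×2 system: x ≈ 96.5, y ≈ 22.7 km.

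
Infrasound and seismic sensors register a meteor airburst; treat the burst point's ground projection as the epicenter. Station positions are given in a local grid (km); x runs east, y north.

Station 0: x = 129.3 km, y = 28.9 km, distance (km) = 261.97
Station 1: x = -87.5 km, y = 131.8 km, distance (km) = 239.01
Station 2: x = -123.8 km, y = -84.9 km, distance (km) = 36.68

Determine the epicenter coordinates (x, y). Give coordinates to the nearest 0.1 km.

-94.6 km east, -107.1 km north

Circle about each station: (x − 129.3)² + (y − 28.9)² = 261.97²; (x + 87.5)² + (y − 131.8)² = 239.01²; (x + 123.8)² + (y + 84.9)² = 36.68².
Subtracting the Station 0 equation from the Station 1 and Station 2 equations removes the quadratic terms:
-433.6 x + 205.8 y = 18976.29
-506.2 x − 227.6 y = 72263.61
Solving the 2×2 system: x ≈ -94.6, y ≈ -107.1 km.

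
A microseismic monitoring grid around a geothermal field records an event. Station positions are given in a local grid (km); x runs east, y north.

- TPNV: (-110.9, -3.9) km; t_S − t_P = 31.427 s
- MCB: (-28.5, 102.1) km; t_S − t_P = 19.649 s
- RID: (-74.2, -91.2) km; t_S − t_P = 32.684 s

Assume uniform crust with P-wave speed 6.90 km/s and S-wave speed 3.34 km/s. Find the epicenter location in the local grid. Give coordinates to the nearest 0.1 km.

Distance from S−P lag: d = Δt · v_P v_S / (v_P − v_S) = Δt · (6.90·3.34)/(6.90−3.34) ≈ 6.4736·Δt.
So d_TPNV = 203.45, d_MCB = 127.20, d_RID = 211.58 km.
Circle about each station: (x + 110.9)² + (y + 3.9)² = 203.45²; (x + 28.5)² + (y − 102.1)² = 127.20²; (x + 74.2)² + (y + 91.2)² = 211.58².
Subtracting pairs of circle equations eliminates x²+y² and gives linear equations (the radical axes):
164.8 x + 212.0 y = 24134.70
73.4 x − 174.6 y = -1865.13
Solving the 2×2 system: x ≈ 86.1, y ≈ 46.9 km.

86.1 km east, 46.9 km north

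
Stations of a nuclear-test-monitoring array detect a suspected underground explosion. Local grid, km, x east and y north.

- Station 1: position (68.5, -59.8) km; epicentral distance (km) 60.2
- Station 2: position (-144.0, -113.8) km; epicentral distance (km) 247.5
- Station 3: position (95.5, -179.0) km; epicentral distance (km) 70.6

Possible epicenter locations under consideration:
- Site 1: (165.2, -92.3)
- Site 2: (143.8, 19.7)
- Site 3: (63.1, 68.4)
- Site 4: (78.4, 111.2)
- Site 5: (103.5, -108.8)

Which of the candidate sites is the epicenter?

For each candidate, compare |candidate − station| to the reported distance:
Site 1: residuals Station 1 41.8, Station 2 62.4, Station 3 40.6 → max 62.4 km
Site 2: residuals Station 1 49.3, Station 2 69.8, Station 3 133.9 → max 133.9 km
Site 3: residuals Station 1 68.1, Station 2 28.3, Station 3 178.9 → max 178.9 km
Site 4: residuals Station 1 111.1, Station 2 68.9, Station 3 220.1 → max 220.1 km
Site 5: residuals Station 1 0.0, Station 2 0.1, Station 3 0.1 → max 0.1 km
Only Site 5 has all residuals ≈ 0.

Site 5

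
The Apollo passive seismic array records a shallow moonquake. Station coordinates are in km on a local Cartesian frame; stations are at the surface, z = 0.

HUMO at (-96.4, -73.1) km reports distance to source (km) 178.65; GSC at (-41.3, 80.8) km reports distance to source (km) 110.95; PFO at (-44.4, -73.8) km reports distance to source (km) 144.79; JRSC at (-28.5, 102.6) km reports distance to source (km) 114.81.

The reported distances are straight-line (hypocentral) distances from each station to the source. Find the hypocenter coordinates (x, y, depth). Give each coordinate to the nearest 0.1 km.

(36.3, 29.9, 60.8)

Each station gives a sphere (x−x_i)² + (y−y_i)² + z² = d_i² (stations at z=0).
Subtracting the HUMO sphere from GSC and PFO: z² cancels, leaving linear equations in x and y:
110.2 x + 307.8 y = 13203.68
104.0 x − 1.4 y = 3732.91
Solving: x ≈ 36.296, y ≈ 29.902 km (keep extra digits for the depth step; rounded: 36.3, 29.9).
Then from the HUMO sphere: z² = 178.65² − (x + 96.4)² − (y + 73.1)² with x = 36.296, y = 29.902, so z ≈ 60.813 ≈ 60.8 km.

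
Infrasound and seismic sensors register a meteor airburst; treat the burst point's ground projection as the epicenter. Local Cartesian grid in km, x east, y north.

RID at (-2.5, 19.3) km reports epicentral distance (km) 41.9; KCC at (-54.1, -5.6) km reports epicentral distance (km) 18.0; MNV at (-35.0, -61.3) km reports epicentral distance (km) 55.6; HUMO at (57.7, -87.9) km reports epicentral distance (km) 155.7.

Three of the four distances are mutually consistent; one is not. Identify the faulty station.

Solve using three stations at a time. Using RID, KCC, MNV (subtract circle equations pairwise → linear system) gives (x, y) ≈ (-36.1, -5.7).
Distances from that point to each station vs reported:
  RID: calculated 41.9 vs reported 41.9 → residual 0.0 km
  KCC: calculated 18.0 vs reported 18.0 → residual 0.0 km
  MNV: calculated 55.6 vs reported 55.6 → residual 0.0 km
  HUMO: calculated 124.7 vs reported 155.7 → residual 31.0 km
RID, KCC, MNV are mutually consistent (residuals ≈ 0); HUMO is off by 31.0 km.

HUMO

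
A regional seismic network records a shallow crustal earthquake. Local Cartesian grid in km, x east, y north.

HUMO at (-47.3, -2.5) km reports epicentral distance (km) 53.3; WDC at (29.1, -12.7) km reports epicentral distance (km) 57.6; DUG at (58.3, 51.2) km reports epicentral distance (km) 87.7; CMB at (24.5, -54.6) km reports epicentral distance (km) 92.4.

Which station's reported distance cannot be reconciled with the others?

Solve using three stations at a time. Using HUMO, WDC, CMB (subtract circle equations pairwise → linear system) gives (x, y) ≈ (-6.9, 32.3).
Distances from that point to each station vs reported:
  HUMO: calculated 53.4 vs reported 53.3 → residual 0.1 km
  WDC: calculated 57.7 vs reported 57.6 → residual 0.1 km
  DUG: calculated 67.9 vs reported 87.7 → residual 19.8 km
  CMB: calculated 92.4 vs reported 92.4 → residual 0.0 km
HUMO, WDC, CMB are mutually consistent (residuals ≈ 0); DUG is off by 19.8 km.

DUG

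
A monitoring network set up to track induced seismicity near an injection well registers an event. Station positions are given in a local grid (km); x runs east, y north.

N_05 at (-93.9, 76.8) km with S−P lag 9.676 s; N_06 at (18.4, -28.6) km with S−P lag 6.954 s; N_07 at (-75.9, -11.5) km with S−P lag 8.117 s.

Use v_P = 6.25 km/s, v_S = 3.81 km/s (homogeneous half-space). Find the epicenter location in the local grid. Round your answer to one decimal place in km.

-10.3 km east, 32.9 km north

Distance from S−P lag: d = Δt · v_P v_S / (v_P − v_S) = Δt · (6.25·3.81)/(6.25−3.81) ≈ 9.7592·Δt.
So d_N_05 = 94.43, d_N_06 = 67.87, d_N_07 = 79.22 km.
Circle about each station: (x + 93.9)² + (y − 76.8)² = 94.43²; (x − 18.4)² + (y + 28.6)² = 67.87²; (x + 75.9)² + (y + 11.5)² = 79.22².
Subtracting the N_05 equation from the N_06 and N_07 equations removes the quadratic terms:
224.6 x − 210.8 y = -9248.24
36.0 x − 176.6 y = -6181.17
Solving the 2×2 system: x ≈ -10.3, y ≈ 32.9 km.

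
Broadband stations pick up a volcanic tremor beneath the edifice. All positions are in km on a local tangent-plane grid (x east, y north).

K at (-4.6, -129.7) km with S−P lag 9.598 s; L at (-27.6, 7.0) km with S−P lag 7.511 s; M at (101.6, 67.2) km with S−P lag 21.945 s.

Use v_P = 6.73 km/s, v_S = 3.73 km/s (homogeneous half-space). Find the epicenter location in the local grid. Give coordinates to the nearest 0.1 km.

Distance from S−P lag: d = Δt · v_P v_S / (v_P − v_S) = Δt · (6.73·3.73)/(6.73−3.73) ≈ 8.3676·Δt.
So d_K = 80.31, d_L = 62.85, d_M = 183.63 km.
Circle about each station: (x + 4.6)² + (y + 129.7)² = 80.31²; (x + 27.6)² + (y − 7.0)² = 62.85²; (x − 101.6)² + (y − 67.2)² = 183.63².
Subtracting the K equation from the L and M equations removes the quadratic terms:
-46.0 x + 273.4 y = -13532.92
212.4 x + 393.8 y = -29275.13
Solving the 2×2 system: x ≈ -35.1, y ≈ -55.4 km.
Check against K (with the unrounded x, y): √((x + 4.6)²+(y + 129.7)²) = 80.31 ≈ 80.31 km. ✓

-35.1 km east, -55.4 km north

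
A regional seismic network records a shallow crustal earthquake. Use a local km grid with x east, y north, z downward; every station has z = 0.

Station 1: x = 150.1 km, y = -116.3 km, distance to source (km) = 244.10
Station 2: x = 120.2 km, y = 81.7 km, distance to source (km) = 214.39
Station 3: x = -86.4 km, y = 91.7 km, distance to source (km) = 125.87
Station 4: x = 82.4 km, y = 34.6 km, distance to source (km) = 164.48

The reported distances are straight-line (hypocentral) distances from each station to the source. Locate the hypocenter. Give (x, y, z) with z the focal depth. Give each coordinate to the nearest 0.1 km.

Each station gives a sphere (x−x_i)² + (y−y_i)² + z² = d_i² (stations at z=0).
Subtracting the Station 1 sphere from Station 2 and Station 3: z² cancels, leaving linear equations in x and y:
-59.8 x + 396.0 y = -1311.03
-473.0 x + 416.0 y = 23559.70
Solving: x ≈ -60.795, y ≈ -12.491 km (keep extra digits for the depth step; rounded: -60.8, -12.5).
Then from the Station 1 sphere: z² = 244.10² − (x − 150.1)² − (y + 116.3)² with x = -60.795, y = -12.491, so z ≈ 65.816 ≈ 65.8 km.

(-60.8, -12.5, 65.8)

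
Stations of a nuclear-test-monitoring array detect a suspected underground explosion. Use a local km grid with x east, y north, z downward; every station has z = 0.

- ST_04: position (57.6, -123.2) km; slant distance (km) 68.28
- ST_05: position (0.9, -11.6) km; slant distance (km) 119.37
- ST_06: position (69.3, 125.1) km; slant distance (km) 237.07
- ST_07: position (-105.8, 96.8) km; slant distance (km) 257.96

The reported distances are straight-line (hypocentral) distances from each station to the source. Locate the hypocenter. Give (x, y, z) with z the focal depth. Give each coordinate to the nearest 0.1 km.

(45.7, -102.0, 63.8)

Each station gives a sphere (x−x_i)² + (y−y_i)² + z² = d_i² (stations at z=0).
Subtracting the ST_04 sphere from ST_05 and ST_06: z² cancels, leaving linear equations in x and y:
-113.4 x + 223.2 y = -27947.67
23.4 x + 496.6 y = -49583.53
Solving: x ≈ 45.692, y ≈ -101.999 km (keep extra digits for the depth step; rounded: 45.7, -102.0).
Then from the ST_04 sphere: z² = 68.28² − (x − 57.6)² − (y + 123.2)² with x = 45.692, y = -101.999, so z ≈ 63.803 ≈ 63.8 km.
Check against ST_07 (with the unrounded solution): distance 257.96 ≈ 257.96 km. ✓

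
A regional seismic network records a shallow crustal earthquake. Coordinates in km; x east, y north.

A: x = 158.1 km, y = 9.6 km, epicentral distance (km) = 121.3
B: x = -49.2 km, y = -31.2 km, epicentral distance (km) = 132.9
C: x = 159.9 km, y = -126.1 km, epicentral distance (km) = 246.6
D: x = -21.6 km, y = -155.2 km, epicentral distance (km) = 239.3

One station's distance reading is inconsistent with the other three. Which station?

Solve using three stations at a time. Using B, C, D (subtract circle equations pairwise → linear system) gives (x, y) ≈ (24.0, 79.7).
Distances from that point to each station vs reported:
  A: calculated 151.3 vs reported 121.3 → residual 30.0 km
  B: calculated 132.9 vs reported 132.9 → residual 0.0 km
  C: calculated 246.6 vs reported 246.6 → residual 0.0 km
  D: calculated 239.3 vs reported 239.3 → residual 0.0 km
B, C, D are mutually consistent (residuals ≈ 0); A is off by 30.0 km.

A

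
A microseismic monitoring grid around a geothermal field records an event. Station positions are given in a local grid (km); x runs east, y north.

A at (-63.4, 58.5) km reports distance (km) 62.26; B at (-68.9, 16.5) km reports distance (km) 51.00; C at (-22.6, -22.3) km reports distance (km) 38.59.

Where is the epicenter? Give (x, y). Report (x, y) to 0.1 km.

(-17.9, 16.0)

Circle about each station: (x + 63.4)² + (y − 58.5)² = 62.26²; (x + 68.9)² + (y − 16.5)² = 51.00²; (x + 22.6)² + (y + 22.3)² = 38.59².
Subtracting the A equation from the B and C equations removes the quadratic terms:
-11.0 x − 84.0 y = -1147.04
81.6 x − 161.6 y = -4046.64
Solving the 2×2 system: x ≈ -17.9, y ≈ 16.0 km.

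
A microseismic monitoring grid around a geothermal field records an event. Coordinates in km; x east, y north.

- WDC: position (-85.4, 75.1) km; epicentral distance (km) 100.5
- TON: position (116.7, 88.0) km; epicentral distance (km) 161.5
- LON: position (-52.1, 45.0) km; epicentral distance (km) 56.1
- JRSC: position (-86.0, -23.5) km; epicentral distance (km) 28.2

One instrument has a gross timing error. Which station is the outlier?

JRSC

Solve using three stations at a time. Using WDC, TON, LON (subtract circle equations pairwise → linear system) gives (x, y) ≈ (-18.7, -0.1).
Distances from that point to each station vs reported:
  WDC: calculated 100.5 vs reported 100.5 → residual 0.0 km
  TON: calculated 161.5 vs reported 161.5 → residual 0.0 km
  LON: calculated 56.1 vs reported 56.1 → residual 0.0 km
  JRSC: calculated 71.3 vs reported 28.2 → residual 43.1 km
WDC, TON, LON are mutually consistent (residuals ≈ 0); JRSC is off by 43.1 km.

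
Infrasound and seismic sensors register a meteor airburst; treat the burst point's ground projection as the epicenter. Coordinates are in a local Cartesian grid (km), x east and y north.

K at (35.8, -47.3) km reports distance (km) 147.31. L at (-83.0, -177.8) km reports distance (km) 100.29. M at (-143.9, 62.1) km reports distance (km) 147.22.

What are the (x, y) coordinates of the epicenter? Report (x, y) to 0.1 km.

Circle about each station: (x − 35.8)² + (y + 47.3)² = 147.31²; (x + 83.0)² + (y + 177.8)² = 100.29²; (x + 143.9)² + (y − 62.1)² = 147.22².
Subtracting the K equation from the L and M equations removes the quadratic terms:
-237.6 x − 261.0 y = 46625.06
-359.4 x + 218.8 y = 21071.20
Solving the 2×2 system: x ≈ -107.7, y ≈ -80.6 km.
Check against K (with the unrounded x, y): √((x − 35.8)²+(y + 47.3)²) = 147.31 ≈ 147.31 km. ✓

(-107.7, -80.6)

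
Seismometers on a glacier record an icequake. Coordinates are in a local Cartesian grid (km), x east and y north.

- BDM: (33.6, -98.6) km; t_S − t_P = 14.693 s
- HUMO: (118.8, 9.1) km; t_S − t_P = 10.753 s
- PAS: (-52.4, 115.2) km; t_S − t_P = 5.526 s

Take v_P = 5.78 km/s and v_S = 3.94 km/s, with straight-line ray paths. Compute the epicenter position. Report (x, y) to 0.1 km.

Distance from S−P lag: d = Δt · v_P v_S / (v_P − v_S) = Δt · (5.78·3.94)/(5.78−3.94) ≈ 12.3767·Δt.
So d_BDM = 181.85, d_HUMO = 133.09, d_PAS = 68.39 km.
Circle about each station: (x − 33.6)² + (y + 98.6)² = 181.85²; (x − 118.8)² + (y − 9.1)² = 133.09²; (x + 52.4)² + (y − 115.2)² = 68.39².
Subtracting pairs of circle equations eliminates x²+y² and gives linear equations (the radical axes):
170.4 x + 215.4 y = 18701.80
-172.0 x + 427.6 y = 33558.11
Solving the 2×2 system: x ≈ 7.0, y ≈ 81.3 km.

7.0 km east, 81.3 km north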